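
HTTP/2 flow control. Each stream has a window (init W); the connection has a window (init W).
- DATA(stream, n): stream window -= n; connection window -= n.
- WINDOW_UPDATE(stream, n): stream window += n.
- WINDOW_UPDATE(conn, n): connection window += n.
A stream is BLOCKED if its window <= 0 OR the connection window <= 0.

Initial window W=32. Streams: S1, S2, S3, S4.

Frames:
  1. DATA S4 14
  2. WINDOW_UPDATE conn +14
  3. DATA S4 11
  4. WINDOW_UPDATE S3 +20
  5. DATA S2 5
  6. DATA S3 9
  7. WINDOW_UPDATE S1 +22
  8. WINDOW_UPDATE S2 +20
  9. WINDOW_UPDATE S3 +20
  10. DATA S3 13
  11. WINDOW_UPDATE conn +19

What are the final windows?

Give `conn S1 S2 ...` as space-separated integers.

Answer: 13 54 47 50 7

Derivation:
Op 1: conn=18 S1=32 S2=32 S3=32 S4=18 blocked=[]
Op 2: conn=32 S1=32 S2=32 S3=32 S4=18 blocked=[]
Op 3: conn=21 S1=32 S2=32 S3=32 S4=7 blocked=[]
Op 4: conn=21 S1=32 S2=32 S3=52 S4=7 blocked=[]
Op 5: conn=16 S1=32 S2=27 S3=52 S4=7 blocked=[]
Op 6: conn=7 S1=32 S2=27 S3=43 S4=7 blocked=[]
Op 7: conn=7 S1=54 S2=27 S3=43 S4=7 blocked=[]
Op 8: conn=7 S1=54 S2=47 S3=43 S4=7 blocked=[]
Op 9: conn=7 S1=54 S2=47 S3=63 S4=7 blocked=[]
Op 10: conn=-6 S1=54 S2=47 S3=50 S4=7 blocked=[1, 2, 3, 4]
Op 11: conn=13 S1=54 S2=47 S3=50 S4=7 blocked=[]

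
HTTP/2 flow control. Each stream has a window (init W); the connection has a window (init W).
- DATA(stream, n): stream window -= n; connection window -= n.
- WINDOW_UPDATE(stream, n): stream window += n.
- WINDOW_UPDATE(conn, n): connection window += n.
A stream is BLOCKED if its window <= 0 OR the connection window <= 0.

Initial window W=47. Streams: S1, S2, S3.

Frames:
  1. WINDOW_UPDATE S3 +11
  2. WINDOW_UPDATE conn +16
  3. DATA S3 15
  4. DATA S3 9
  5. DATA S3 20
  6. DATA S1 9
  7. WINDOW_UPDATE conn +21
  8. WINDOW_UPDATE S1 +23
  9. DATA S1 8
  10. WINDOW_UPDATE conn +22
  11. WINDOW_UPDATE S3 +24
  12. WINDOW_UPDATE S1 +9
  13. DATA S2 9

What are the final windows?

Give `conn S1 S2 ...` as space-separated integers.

Answer: 36 62 38 38

Derivation:
Op 1: conn=47 S1=47 S2=47 S3=58 blocked=[]
Op 2: conn=63 S1=47 S2=47 S3=58 blocked=[]
Op 3: conn=48 S1=47 S2=47 S3=43 blocked=[]
Op 4: conn=39 S1=47 S2=47 S3=34 blocked=[]
Op 5: conn=19 S1=47 S2=47 S3=14 blocked=[]
Op 6: conn=10 S1=38 S2=47 S3=14 blocked=[]
Op 7: conn=31 S1=38 S2=47 S3=14 blocked=[]
Op 8: conn=31 S1=61 S2=47 S3=14 blocked=[]
Op 9: conn=23 S1=53 S2=47 S3=14 blocked=[]
Op 10: conn=45 S1=53 S2=47 S3=14 blocked=[]
Op 11: conn=45 S1=53 S2=47 S3=38 blocked=[]
Op 12: conn=45 S1=62 S2=47 S3=38 blocked=[]
Op 13: conn=36 S1=62 S2=38 S3=38 blocked=[]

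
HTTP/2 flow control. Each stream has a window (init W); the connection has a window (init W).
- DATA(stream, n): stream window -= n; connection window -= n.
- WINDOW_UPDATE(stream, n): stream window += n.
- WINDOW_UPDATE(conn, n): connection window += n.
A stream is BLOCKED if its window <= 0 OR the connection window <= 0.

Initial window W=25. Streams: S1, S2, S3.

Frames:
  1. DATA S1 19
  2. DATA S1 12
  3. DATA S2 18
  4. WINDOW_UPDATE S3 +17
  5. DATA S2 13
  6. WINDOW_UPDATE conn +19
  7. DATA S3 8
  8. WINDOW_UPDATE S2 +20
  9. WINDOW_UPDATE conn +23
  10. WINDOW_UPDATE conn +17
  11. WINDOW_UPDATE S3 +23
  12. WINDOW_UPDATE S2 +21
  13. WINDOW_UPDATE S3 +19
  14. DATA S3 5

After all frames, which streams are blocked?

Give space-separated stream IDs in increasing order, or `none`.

Op 1: conn=6 S1=6 S2=25 S3=25 blocked=[]
Op 2: conn=-6 S1=-6 S2=25 S3=25 blocked=[1, 2, 3]
Op 3: conn=-24 S1=-6 S2=7 S3=25 blocked=[1, 2, 3]
Op 4: conn=-24 S1=-6 S2=7 S3=42 blocked=[1, 2, 3]
Op 5: conn=-37 S1=-6 S2=-6 S3=42 blocked=[1, 2, 3]
Op 6: conn=-18 S1=-6 S2=-6 S3=42 blocked=[1, 2, 3]
Op 7: conn=-26 S1=-6 S2=-6 S3=34 blocked=[1, 2, 3]
Op 8: conn=-26 S1=-6 S2=14 S3=34 blocked=[1, 2, 3]
Op 9: conn=-3 S1=-6 S2=14 S3=34 blocked=[1, 2, 3]
Op 10: conn=14 S1=-6 S2=14 S3=34 blocked=[1]
Op 11: conn=14 S1=-6 S2=14 S3=57 blocked=[1]
Op 12: conn=14 S1=-6 S2=35 S3=57 blocked=[1]
Op 13: conn=14 S1=-6 S2=35 S3=76 blocked=[1]
Op 14: conn=9 S1=-6 S2=35 S3=71 blocked=[1]

Answer: S1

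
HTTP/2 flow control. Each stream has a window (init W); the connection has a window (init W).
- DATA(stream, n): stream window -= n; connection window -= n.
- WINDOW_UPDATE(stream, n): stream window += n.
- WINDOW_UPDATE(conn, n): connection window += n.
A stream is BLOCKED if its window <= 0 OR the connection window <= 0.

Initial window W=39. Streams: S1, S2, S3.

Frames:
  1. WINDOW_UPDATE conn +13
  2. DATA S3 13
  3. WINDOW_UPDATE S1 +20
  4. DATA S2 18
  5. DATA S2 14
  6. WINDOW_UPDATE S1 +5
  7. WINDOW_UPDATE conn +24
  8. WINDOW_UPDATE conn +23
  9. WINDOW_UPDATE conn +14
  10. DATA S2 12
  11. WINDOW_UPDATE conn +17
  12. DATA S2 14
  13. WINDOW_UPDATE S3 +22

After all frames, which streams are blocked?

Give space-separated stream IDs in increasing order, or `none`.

Answer: S2

Derivation:
Op 1: conn=52 S1=39 S2=39 S3=39 blocked=[]
Op 2: conn=39 S1=39 S2=39 S3=26 blocked=[]
Op 3: conn=39 S1=59 S2=39 S3=26 blocked=[]
Op 4: conn=21 S1=59 S2=21 S3=26 blocked=[]
Op 5: conn=7 S1=59 S2=7 S3=26 blocked=[]
Op 6: conn=7 S1=64 S2=7 S3=26 blocked=[]
Op 7: conn=31 S1=64 S2=7 S3=26 blocked=[]
Op 8: conn=54 S1=64 S2=7 S3=26 blocked=[]
Op 9: conn=68 S1=64 S2=7 S3=26 blocked=[]
Op 10: conn=56 S1=64 S2=-5 S3=26 blocked=[2]
Op 11: conn=73 S1=64 S2=-5 S3=26 blocked=[2]
Op 12: conn=59 S1=64 S2=-19 S3=26 blocked=[2]
Op 13: conn=59 S1=64 S2=-19 S3=48 blocked=[2]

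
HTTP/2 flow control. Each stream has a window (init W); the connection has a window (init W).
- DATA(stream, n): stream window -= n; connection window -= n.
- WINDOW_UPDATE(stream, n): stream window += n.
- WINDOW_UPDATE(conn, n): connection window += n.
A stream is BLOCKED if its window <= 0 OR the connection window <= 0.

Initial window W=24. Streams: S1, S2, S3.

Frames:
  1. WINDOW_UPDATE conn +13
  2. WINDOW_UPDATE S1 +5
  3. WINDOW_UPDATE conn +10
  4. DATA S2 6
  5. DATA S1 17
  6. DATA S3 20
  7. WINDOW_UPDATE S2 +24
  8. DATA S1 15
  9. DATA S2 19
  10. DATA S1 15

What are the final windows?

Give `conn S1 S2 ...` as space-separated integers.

Answer: -45 -18 23 4

Derivation:
Op 1: conn=37 S1=24 S2=24 S3=24 blocked=[]
Op 2: conn=37 S1=29 S2=24 S3=24 blocked=[]
Op 3: conn=47 S1=29 S2=24 S3=24 blocked=[]
Op 4: conn=41 S1=29 S2=18 S3=24 blocked=[]
Op 5: conn=24 S1=12 S2=18 S3=24 blocked=[]
Op 6: conn=4 S1=12 S2=18 S3=4 blocked=[]
Op 7: conn=4 S1=12 S2=42 S3=4 blocked=[]
Op 8: conn=-11 S1=-3 S2=42 S3=4 blocked=[1, 2, 3]
Op 9: conn=-30 S1=-3 S2=23 S3=4 blocked=[1, 2, 3]
Op 10: conn=-45 S1=-18 S2=23 S3=4 blocked=[1, 2, 3]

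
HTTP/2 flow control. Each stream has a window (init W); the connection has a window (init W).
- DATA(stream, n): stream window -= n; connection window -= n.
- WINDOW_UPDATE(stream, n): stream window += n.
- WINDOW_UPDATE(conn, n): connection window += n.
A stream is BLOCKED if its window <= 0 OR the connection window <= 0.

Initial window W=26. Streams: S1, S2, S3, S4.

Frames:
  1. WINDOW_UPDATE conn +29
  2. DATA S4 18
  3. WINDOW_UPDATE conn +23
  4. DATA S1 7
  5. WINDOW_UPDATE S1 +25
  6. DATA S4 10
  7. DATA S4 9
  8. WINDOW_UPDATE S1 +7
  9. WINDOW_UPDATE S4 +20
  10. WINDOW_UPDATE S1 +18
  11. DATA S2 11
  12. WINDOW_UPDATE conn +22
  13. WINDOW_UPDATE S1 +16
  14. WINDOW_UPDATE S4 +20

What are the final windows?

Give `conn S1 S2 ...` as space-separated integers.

Op 1: conn=55 S1=26 S2=26 S3=26 S4=26 blocked=[]
Op 2: conn=37 S1=26 S2=26 S3=26 S4=8 blocked=[]
Op 3: conn=60 S1=26 S2=26 S3=26 S4=8 blocked=[]
Op 4: conn=53 S1=19 S2=26 S3=26 S4=8 blocked=[]
Op 5: conn=53 S1=44 S2=26 S3=26 S4=8 blocked=[]
Op 6: conn=43 S1=44 S2=26 S3=26 S4=-2 blocked=[4]
Op 7: conn=34 S1=44 S2=26 S3=26 S4=-11 blocked=[4]
Op 8: conn=34 S1=51 S2=26 S3=26 S4=-11 blocked=[4]
Op 9: conn=34 S1=51 S2=26 S3=26 S4=9 blocked=[]
Op 10: conn=34 S1=69 S2=26 S3=26 S4=9 blocked=[]
Op 11: conn=23 S1=69 S2=15 S3=26 S4=9 blocked=[]
Op 12: conn=45 S1=69 S2=15 S3=26 S4=9 blocked=[]
Op 13: conn=45 S1=85 S2=15 S3=26 S4=9 blocked=[]
Op 14: conn=45 S1=85 S2=15 S3=26 S4=29 blocked=[]

Answer: 45 85 15 26 29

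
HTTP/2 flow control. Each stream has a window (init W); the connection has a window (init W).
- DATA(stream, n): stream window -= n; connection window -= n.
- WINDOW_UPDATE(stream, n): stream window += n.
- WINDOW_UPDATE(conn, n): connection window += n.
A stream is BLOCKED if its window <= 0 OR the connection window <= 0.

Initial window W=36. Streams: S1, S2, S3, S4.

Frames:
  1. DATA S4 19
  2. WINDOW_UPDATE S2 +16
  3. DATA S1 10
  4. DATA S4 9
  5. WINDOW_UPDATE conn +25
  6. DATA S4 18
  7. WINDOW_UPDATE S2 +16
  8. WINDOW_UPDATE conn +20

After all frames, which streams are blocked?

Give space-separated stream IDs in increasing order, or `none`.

Answer: S4

Derivation:
Op 1: conn=17 S1=36 S2=36 S3=36 S4=17 blocked=[]
Op 2: conn=17 S1=36 S2=52 S3=36 S4=17 blocked=[]
Op 3: conn=7 S1=26 S2=52 S3=36 S4=17 blocked=[]
Op 4: conn=-2 S1=26 S2=52 S3=36 S4=8 blocked=[1, 2, 3, 4]
Op 5: conn=23 S1=26 S2=52 S3=36 S4=8 blocked=[]
Op 6: conn=5 S1=26 S2=52 S3=36 S4=-10 blocked=[4]
Op 7: conn=5 S1=26 S2=68 S3=36 S4=-10 blocked=[4]
Op 8: conn=25 S1=26 S2=68 S3=36 S4=-10 blocked=[4]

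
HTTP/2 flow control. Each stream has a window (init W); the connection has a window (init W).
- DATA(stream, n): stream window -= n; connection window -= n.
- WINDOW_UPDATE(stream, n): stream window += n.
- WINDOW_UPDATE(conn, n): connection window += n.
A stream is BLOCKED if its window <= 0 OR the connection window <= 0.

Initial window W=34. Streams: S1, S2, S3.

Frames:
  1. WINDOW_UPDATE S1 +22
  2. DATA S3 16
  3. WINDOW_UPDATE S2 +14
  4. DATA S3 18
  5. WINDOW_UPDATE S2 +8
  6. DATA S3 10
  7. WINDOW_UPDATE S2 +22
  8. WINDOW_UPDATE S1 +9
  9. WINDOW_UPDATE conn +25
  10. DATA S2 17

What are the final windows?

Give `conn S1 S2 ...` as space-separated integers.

Op 1: conn=34 S1=56 S2=34 S3=34 blocked=[]
Op 2: conn=18 S1=56 S2=34 S3=18 blocked=[]
Op 3: conn=18 S1=56 S2=48 S3=18 blocked=[]
Op 4: conn=0 S1=56 S2=48 S3=0 blocked=[1, 2, 3]
Op 5: conn=0 S1=56 S2=56 S3=0 blocked=[1, 2, 3]
Op 6: conn=-10 S1=56 S2=56 S3=-10 blocked=[1, 2, 3]
Op 7: conn=-10 S1=56 S2=78 S3=-10 blocked=[1, 2, 3]
Op 8: conn=-10 S1=65 S2=78 S3=-10 blocked=[1, 2, 3]
Op 9: conn=15 S1=65 S2=78 S3=-10 blocked=[3]
Op 10: conn=-2 S1=65 S2=61 S3=-10 blocked=[1, 2, 3]

Answer: -2 65 61 -10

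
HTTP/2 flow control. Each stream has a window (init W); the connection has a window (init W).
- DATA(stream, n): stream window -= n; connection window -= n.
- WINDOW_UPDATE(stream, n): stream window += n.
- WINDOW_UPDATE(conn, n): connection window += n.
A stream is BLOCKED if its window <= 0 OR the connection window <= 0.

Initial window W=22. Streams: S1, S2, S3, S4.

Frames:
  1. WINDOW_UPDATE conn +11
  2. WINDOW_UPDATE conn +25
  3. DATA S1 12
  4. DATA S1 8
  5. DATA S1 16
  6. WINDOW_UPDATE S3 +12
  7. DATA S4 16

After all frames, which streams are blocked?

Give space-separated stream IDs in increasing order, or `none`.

Op 1: conn=33 S1=22 S2=22 S3=22 S4=22 blocked=[]
Op 2: conn=58 S1=22 S2=22 S3=22 S4=22 blocked=[]
Op 3: conn=46 S1=10 S2=22 S3=22 S4=22 blocked=[]
Op 4: conn=38 S1=2 S2=22 S3=22 S4=22 blocked=[]
Op 5: conn=22 S1=-14 S2=22 S3=22 S4=22 blocked=[1]
Op 6: conn=22 S1=-14 S2=22 S3=34 S4=22 blocked=[1]
Op 7: conn=6 S1=-14 S2=22 S3=34 S4=6 blocked=[1]

Answer: S1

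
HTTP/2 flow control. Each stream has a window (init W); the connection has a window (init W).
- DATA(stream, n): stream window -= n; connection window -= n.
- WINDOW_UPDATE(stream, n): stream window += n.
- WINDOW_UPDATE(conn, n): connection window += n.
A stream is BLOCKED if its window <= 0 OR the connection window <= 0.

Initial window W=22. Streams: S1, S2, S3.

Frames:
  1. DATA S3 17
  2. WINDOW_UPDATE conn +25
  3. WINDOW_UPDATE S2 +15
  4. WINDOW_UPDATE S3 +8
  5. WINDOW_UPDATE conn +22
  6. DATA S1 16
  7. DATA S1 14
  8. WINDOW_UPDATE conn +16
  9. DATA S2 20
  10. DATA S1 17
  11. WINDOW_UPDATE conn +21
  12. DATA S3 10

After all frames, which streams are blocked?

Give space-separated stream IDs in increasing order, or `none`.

Answer: S1

Derivation:
Op 1: conn=5 S1=22 S2=22 S3=5 blocked=[]
Op 2: conn=30 S1=22 S2=22 S3=5 blocked=[]
Op 3: conn=30 S1=22 S2=37 S3=5 blocked=[]
Op 4: conn=30 S1=22 S2=37 S3=13 blocked=[]
Op 5: conn=52 S1=22 S2=37 S3=13 blocked=[]
Op 6: conn=36 S1=6 S2=37 S3=13 blocked=[]
Op 7: conn=22 S1=-8 S2=37 S3=13 blocked=[1]
Op 8: conn=38 S1=-8 S2=37 S3=13 blocked=[1]
Op 9: conn=18 S1=-8 S2=17 S3=13 blocked=[1]
Op 10: conn=1 S1=-25 S2=17 S3=13 blocked=[1]
Op 11: conn=22 S1=-25 S2=17 S3=13 blocked=[1]
Op 12: conn=12 S1=-25 S2=17 S3=3 blocked=[1]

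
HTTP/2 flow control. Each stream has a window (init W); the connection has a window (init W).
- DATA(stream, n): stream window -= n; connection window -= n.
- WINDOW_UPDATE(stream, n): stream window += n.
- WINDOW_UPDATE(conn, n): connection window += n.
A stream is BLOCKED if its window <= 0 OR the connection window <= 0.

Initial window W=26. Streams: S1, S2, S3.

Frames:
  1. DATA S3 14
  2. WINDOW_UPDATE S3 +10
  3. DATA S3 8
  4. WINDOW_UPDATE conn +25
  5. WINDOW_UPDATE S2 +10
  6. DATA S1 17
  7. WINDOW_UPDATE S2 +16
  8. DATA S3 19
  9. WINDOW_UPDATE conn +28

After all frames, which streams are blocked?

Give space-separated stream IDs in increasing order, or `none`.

Answer: S3

Derivation:
Op 1: conn=12 S1=26 S2=26 S3=12 blocked=[]
Op 2: conn=12 S1=26 S2=26 S3=22 blocked=[]
Op 3: conn=4 S1=26 S2=26 S3=14 blocked=[]
Op 4: conn=29 S1=26 S2=26 S3=14 blocked=[]
Op 5: conn=29 S1=26 S2=36 S3=14 blocked=[]
Op 6: conn=12 S1=9 S2=36 S3=14 blocked=[]
Op 7: conn=12 S1=9 S2=52 S3=14 blocked=[]
Op 8: conn=-7 S1=9 S2=52 S3=-5 blocked=[1, 2, 3]
Op 9: conn=21 S1=9 S2=52 S3=-5 blocked=[3]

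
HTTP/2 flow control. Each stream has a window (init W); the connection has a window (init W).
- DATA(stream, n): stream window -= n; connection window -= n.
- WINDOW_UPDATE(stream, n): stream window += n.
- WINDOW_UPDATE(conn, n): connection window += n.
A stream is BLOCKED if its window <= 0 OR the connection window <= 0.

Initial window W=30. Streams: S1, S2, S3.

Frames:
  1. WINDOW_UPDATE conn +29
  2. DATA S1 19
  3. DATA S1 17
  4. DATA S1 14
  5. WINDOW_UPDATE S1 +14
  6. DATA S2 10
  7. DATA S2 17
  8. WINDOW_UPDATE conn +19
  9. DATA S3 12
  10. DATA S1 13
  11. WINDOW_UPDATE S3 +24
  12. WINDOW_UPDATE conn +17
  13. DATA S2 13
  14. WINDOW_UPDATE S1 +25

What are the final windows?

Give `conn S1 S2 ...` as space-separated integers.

Op 1: conn=59 S1=30 S2=30 S3=30 blocked=[]
Op 2: conn=40 S1=11 S2=30 S3=30 blocked=[]
Op 3: conn=23 S1=-6 S2=30 S3=30 blocked=[1]
Op 4: conn=9 S1=-20 S2=30 S3=30 blocked=[1]
Op 5: conn=9 S1=-6 S2=30 S3=30 blocked=[1]
Op 6: conn=-1 S1=-6 S2=20 S3=30 blocked=[1, 2, 3]
Op 7: conn=-18 S1=-6 S2=3 S3=30 blocked=[1, 2, 3]
Op 8: conn=1 S1=-6 S2=3 S3=30 blocked=[1]
Op 9: conn=-11 S1=-6 S2=3 S3=18 blocked=[1, 2, 3]
Op 10: conn=-24 S1=-19 S2=3 S3=18 blocked=[1, 2, 3]
Op 11: conn=-24 S1=-19 S2=3 S3=42 blocked=[1, 2, 3]
Op 12: conn=-7 S1=-19 S2=3 S3=42 blocked=[1, 2, 3]
Op 13: conn=-20 S1=-19 S2=-10 S3=42 blocked=[1, 2, 3]
Op 14: conn=-20 S1=6 S2=-10 S3=42 blocked=[1, 2, 3]

Answer: -20 6 -10 42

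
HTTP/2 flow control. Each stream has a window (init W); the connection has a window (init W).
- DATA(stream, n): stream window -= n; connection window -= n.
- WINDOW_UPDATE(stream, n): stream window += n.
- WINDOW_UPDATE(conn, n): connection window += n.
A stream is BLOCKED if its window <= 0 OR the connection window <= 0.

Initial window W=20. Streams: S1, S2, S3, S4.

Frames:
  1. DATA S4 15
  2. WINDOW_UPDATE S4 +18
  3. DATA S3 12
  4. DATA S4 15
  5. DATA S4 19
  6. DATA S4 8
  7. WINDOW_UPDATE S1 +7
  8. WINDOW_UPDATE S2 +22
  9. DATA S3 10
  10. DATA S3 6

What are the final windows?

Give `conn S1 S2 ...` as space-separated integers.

Answer: -65 27 42 -8 -19

Derivation:
Op 1: conn=5 S1=20 S2=20 S3=20 S4=5 blocked=[]
Op 2: conn=5 S1=20 S2=20 S3=20 S4=23 blocked=[]
Op 3: conn=-7 S1=20 S2=20 S3=8 S4=23 blocked=[1, 2, 3, 4]
Op 4: conn=-22 S1=20 S2=20 S3=8 S4=8 blocked=[1, 2, 3, 4]
Op 5: conn=-41 S1=20 S2=20 S3=8 S4=-11 blocked=[1, 2, 3, 4]
Op 6: conn=-49 S1=20 S2=20 S3=8 S4=-19 blocked=[1, 2, 3, 4]
Op 7: conn=-49 S1=27 S2=20 S3=8 S4=-19 blocked=[1, 2, 3, 4]
Op 8: conn=-49 S1=27 S2=42 S3=8 S4=-19 blocked=[1, 2, 3, 4]
Op 9: conn=-59 S1=27 S2=42 S3=-2 S4=-19 blocked=[1, 2, 3, 4]
Op 10: conn=-65 S1=27 S2=42 S3=-8 S4=-19 blocked=[1, 2, 3, 4]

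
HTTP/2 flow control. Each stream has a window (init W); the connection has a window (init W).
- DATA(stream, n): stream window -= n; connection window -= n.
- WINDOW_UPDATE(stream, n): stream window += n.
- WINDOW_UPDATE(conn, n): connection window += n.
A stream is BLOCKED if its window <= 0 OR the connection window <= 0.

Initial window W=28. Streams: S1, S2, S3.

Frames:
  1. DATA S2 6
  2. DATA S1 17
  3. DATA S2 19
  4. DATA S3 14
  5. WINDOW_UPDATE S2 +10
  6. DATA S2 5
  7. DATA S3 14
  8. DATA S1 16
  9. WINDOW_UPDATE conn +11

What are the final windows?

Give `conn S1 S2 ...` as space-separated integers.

Answer: -52 -5 8 0

Derivation:
Op 1: conn=22 S1=28 S2=22 S3=28 blocked=[]
Op 2: conn=5 S1=11 S2=22 S3=28 blocked=[]
Op 3: conn=-14 S1=11 S2=3 S3=28 blocked=[1, 2, 3]
Op 4: conn=-28 S1=11 S2=3 S3=14 blocked=[1, 2, 3]
Op 5: conn=-28 S1=11 S2=13 S3=14 blocked=[1, 2, 3]
Op 6: conn=-33 S1=11 S2=8 S3=14 blocked=[1, 2, 3]
Op 7: conn=-47 S1=11 S2=8 S3=0 blocked=[1, 2, 3]
Op 8: conn=-63 S1=-5 S2=8 S3=0 blocked=[1, 2, 3]
Op 9: conn=-52 S1=-5 S2=8 S3=0 blocked=[1, 2, 3]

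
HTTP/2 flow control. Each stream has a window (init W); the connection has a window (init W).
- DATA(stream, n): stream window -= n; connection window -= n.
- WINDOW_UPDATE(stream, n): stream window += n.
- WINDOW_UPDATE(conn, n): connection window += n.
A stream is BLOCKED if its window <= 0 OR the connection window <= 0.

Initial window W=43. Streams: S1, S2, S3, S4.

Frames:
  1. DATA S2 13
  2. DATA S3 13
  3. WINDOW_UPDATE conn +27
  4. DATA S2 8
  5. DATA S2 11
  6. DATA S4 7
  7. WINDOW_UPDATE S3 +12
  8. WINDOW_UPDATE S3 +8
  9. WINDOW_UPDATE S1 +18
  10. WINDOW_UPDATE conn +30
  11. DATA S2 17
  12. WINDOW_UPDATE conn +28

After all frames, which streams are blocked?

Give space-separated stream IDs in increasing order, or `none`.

Op 1: conn=30 S1=43 S2=30 S3=43 S4=43 blocked=[]
Op 2: conn=17 S1=43 S2=30 S3=30 S4=43 blocked=[]
Op 3: conn=44 S1=43 S2=30 S3=30 S4=43 blocked=[]
Op 4: conn=36 S1=43 S2=22 S3=30 S4=43 blocked=[]
Op 5: conn=25 S1=43 S2=11 S3=30 S4=43 blocked=[]
Op 6: conn=18 S1=43 S2=11 S3=30 S4=36 blocked=[]
Op 7: conn=18 S1=43 S2=11 S3=42 S4=36 blocked=[]
Op 8: conn=18 S1=43 S2=11 S3=50 S4=36 blocked=[]
Op 9: conn=18 S1=61 S2=11 S3=50 S4=36 blocked=[]
Op 10: conn=48 S1=61 S2=11 S3=50 S4=36 blocked=[]
Op 11: conn=31 S1=61 S2=-6 S3=50 S4=36 blocked=[2]
Op 12: conn=59 S1=61 S2=-6 S3=50 S4=36 blocked=[2]

Answer: S2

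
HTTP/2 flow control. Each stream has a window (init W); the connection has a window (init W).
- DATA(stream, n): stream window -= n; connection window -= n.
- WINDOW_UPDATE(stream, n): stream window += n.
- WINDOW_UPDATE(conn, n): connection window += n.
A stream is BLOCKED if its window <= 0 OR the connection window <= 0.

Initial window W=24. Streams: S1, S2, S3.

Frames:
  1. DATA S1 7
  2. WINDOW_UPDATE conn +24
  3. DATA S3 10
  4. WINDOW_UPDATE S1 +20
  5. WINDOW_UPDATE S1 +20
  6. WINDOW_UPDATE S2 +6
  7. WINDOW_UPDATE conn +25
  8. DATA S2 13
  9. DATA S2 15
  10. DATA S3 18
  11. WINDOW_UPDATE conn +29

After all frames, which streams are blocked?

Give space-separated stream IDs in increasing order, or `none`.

Answer: S3

Derivation:
Op 1: conn=17 S1=17 S2=24 S3=24 blocked=[]
Op 2: conn=41 S1=17 S2=24 S3=24 blocked=[]
Op 3: conn=31 S1=17 S2=24 S3=14 blocked=[]
Op 4: conn=31 S1=37 S2=24 S3=14 blocked=[]
Op 5: conn=31 S1=57 S2=24 S3=14 blocked=[]
Op 6: conn=31 S1=57 S2=30 S3=14 blocked=[]
Op 7: conn=56 S1=57 S2=30 S3=14 blocked=[]
Op 8: conn=43 S1=57 S2=17 S3=14 blocked=[]
Op 9: conn=28 S1=57 S2=2 S3=14 blocked=[]
Op 10: conn=10 S1=57 S2=2 S3=-4 blocked=[3]
Op 11: conn=39 S1=57 S2=2 S3=-4 blocked=[3]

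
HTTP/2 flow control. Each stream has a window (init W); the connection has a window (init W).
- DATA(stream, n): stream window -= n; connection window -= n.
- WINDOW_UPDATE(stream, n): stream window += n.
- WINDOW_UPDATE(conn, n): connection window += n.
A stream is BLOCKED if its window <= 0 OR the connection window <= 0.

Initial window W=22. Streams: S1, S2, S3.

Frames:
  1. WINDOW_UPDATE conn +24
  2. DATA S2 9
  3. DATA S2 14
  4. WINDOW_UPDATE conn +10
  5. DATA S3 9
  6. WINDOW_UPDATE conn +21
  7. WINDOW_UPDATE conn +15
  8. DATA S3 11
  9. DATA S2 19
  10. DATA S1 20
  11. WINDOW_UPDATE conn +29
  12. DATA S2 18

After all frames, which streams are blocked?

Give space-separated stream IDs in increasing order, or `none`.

Answer: S2

Derivation:
Op 1: conn=46 S1=22 S2=22 S3=22 blocked=[]
Op 2: conn=37 S1=22 S2=13 S3=22 blocked=[]
Op 3: conn=23 S1=22 S2=-1 S3=22 blocked=[2]
Op 4: conn=33 S1=22 S2=-1 S3=22 blocked=[2]
Op 5: conn=24 S1=22 S2=-1 S3=13 blocked=[2]
Op 6: conn=45 S1=22 S2=-1 S3=13 blocked=[2]
Op 7: conn=60 S1=22 S2=-1 S3=13 blocked=[2]
Op 8: conn=49 S1=22 S2=-1 S3=2 blocked=[2]
Op 9: conn=30 S1=22 S2=-20 S3=2 blocked=[2]
Op 10: conn=10 S1=2 S2=-20 S3=2 blocked=[2]
Op 11: conn=39 S1=2 S2=-20 S3=2 blocked=[2]
Op 12: conn=21 S1=2 S2=-38 S3=2 blocked=[2]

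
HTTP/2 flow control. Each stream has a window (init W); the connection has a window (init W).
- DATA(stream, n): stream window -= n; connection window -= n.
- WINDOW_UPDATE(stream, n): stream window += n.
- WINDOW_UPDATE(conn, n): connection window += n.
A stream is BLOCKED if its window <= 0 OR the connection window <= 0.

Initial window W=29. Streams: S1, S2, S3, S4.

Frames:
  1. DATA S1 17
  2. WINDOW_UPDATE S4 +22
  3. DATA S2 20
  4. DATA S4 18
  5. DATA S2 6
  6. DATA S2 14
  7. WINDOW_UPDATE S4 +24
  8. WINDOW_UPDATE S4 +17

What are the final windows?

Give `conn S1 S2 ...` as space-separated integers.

Op 1: conn=12 S1=12 S2=29 S3=29 S4=29 blocked=[]
Op 2: conn=12 S1=12 S2=29 S3=29 S4=51 blocked=[]
Op 3: conn=-8 S1=12 S2=9 S3=29 S4=51 blocked=[1, 2, 3, 4]
Op 4: conn=-26 S1=12 S2=9 S3=29 S4=33 blocked=[1, 2, 3, 4]
Op 5: conn=-32 S1=12 S2=3 S3=29 S4=33 blocked=[1, 2, 3, 4]
Op 6: conn=-46 S1=12 S2=-11 S3=29 S4=33 blocked=[1, 2, 3, 4]
Op 7: conn=-46 S1=12 S2=-11 S3=29 S4=57 blocked=[1, 2, 3, 4]
Op 8: conn=-46 S1=12 S2=-11 S3=29 S4=74 blocked=[1, 2, 3, 4]

Answer: -46 12 -11 29 74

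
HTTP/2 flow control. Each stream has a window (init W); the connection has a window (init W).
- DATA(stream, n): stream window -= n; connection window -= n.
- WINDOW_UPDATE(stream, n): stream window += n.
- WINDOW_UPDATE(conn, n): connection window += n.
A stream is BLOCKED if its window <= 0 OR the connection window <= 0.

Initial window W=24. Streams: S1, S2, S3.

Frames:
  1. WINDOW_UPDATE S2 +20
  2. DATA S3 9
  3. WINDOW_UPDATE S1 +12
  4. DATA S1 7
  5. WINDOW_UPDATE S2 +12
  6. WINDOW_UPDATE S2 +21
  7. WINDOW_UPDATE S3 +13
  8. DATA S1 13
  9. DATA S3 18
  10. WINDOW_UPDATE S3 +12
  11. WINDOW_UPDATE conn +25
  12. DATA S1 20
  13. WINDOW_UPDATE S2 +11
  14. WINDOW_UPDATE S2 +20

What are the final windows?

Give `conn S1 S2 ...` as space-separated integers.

Op 1: conn=24 S1=24 S2=44 S3=24 blocked=[]
Op 2: conn=15 S1=24 S2=44 S3=15 blocked=[]
Op 3: conn=15 S1=36 S2=44 S3=15 blocked=[]
Op 4: conn=8 S1=29 S2=44 S3=15 blocked=[]
Op 5: conn=8 S1=29 S2=56 S3=15 blocked=[]
Op 6: conn=8 S1=29 S2=77 S3=15 blocked=[]
Op 7: conn=8 S1=29 S2=77 S3=28 blocked=[]
Op 8: conn=-5 S1=16 S2=77 S3=28 blocked=[1, 2, 3]
Op 9: conn=-23 S1=16 S2=77 S3=10 blocked=[1, 2, 3]
Op 10: conn=-23 S1=16 S2=77 S3=22 blocked=[1, 2, 3]
Op 11: conn=2 S1=16 S2=77 S3=22 blocked=[]
Op 12: conn=-18 S1=-4 S2=77 S3=22 blocked=[1, 2, 3]
Op 13: conn=-18 S1=-4 S2=88 S3=22 blocked=[1, 2, 3]
Op 14: conn=-18 S1=-4 S2=108 S3=22 blocked=[1, 2, 3]

Answer: -18 -4 108 22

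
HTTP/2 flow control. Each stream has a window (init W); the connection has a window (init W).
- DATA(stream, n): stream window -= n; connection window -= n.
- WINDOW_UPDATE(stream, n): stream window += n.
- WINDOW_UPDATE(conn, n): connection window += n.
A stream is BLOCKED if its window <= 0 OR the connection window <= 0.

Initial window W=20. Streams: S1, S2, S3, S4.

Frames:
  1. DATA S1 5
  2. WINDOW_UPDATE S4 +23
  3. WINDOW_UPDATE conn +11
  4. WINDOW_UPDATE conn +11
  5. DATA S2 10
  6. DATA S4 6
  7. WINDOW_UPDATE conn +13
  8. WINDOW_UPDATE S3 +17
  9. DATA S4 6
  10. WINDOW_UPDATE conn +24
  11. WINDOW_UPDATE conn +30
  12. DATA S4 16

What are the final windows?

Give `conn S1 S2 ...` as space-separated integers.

Op 1: conn=15 S1=15 S2=20 S3=20 S4=20 blocked=[]
Op 2: conn=15 S1=15 S2=20 S3=20 S4=43 blocked=[]
Op 3: conn=26 S1=15 S2=20 S3=20 S4=43 blocked=[]
Op 4: conn=37 S1=15 S2=20 S3=20 S4=43 blocked=[]
Op 5: conn=27 S1=15 S2=10 S3=20 S4=43 blocked=[]
Op 6: conn=21 S1=15 S2=10 S3=20 S4=37 blocked=[]
Op 7: conn=34 S1=15 S2=10 S3=20 S4=37 blocked=[]
Op 8: conn=34 S1=15 S2=10 S3=37 S4=37 blocked=[]
Op 9: conn=28 S1=15 S2=10 S3=37 S4=31 blocked=[]
Op 10: conn=52 S1=15 S2=10 S3=37 S4=31 blocked=[]
Op 11: conn=82 S1=15 S2=10 S3=37 S4=31 blocked=[]
Op 12: conn=66 S1=15 S2=10 S3=37 S4=15 blocked=[]

Answer: 66 15 10 37 15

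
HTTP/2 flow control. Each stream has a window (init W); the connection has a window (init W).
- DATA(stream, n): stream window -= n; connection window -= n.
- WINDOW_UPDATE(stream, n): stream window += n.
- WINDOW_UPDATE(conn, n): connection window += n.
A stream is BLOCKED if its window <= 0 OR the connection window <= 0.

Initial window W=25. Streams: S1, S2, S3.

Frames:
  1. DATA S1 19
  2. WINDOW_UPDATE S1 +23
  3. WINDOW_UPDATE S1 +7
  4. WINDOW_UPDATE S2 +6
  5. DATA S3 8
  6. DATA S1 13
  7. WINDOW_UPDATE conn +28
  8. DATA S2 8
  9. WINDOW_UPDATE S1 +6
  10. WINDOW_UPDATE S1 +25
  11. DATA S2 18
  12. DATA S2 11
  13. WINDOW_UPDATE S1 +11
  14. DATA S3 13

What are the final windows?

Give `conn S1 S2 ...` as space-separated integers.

Op 1: conn=6 S1=6 S2=25 S3=25 blocked=[]
Op 2: conn=6 S1=29 S2=25 S3=25 blocked=[]
Op 3: conn=6 S1=36 S2=25 S3=25 blocked=[]
Op 4: conn=6 S1=36 S2=31 S3=25 blocked=[]
Op 5: conn=-2 S1=36 S2=31 S3=17 blocked=[1, 2, 3]
Op 6: conn=-15 S1=23 S2=31 S3=17 blocked=[1, 2, 3]
Op 7: conn=13 S1=23 S2=31 S3=17 blocked=[]
Op 8: conn=5 S1=23 S2=23 S3=17 blocked=[]
Op 9: conn=5 S1=29 S2=23 S3=17 blocked=[]
Op 10: conn=5 S1=54 S2=23 S3=17 blocked=[]
Op 11: conn=-13 S1=54 S2=5 S3=17 blocked=[1, 2, 3]
Op 12: conn=-24 S1=54 S2=-6 S3=17 blocked=[1, 2, 3]
Op 13: conn=-24 S1=65 S2=-6 S3=17 blocked=[1, 2, 3]
Op 14: conn=-37 S1=65 S2=-6 S3=4 blocked=[1, 2, 3]

Answer: -37 65 -6 4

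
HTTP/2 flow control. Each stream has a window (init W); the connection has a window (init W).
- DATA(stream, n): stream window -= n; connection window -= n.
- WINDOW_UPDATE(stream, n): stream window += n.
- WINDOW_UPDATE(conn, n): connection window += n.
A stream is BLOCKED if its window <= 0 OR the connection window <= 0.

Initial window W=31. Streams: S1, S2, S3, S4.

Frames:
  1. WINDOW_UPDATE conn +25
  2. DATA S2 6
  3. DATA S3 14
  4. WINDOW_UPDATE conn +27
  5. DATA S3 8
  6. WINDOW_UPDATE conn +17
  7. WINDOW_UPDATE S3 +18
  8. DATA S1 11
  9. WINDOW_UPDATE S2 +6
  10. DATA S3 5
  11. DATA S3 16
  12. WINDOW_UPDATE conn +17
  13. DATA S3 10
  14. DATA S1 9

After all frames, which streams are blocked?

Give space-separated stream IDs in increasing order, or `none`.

Answer: S3

Derivation:
Op 1: conn=56 S1=31 S2=31 S3=31 S4=31 blocked=[]
Op 2: conn=50 S1=31 S2=25 S3=31 S4=31 blocked=[]
Op 3: conn=36 S1=31 S2=25 S3=17 S4=31 blocked=[]
Op 4: conn=63 S1=31 S2=25 S3=17 S4=31 blocked=[]
Op 5: conn=55 S1=31 S2=25 S3=9 S4=31 blocked=[]
Op 6: conn=72 S1=31 S2=25 S3=9 S4=31 blocked=[]
Op 7: conn=72 S1=31 S2=25 S3=27 S4=31 blocked=[]
Op 8: conn=61 S1=20 S2=25 S3=27 S4=31 blocked=[]
Op 9: conn=61 S1=20 S2=31 S3=27 S4=31 blocked=[]
Op 10: conn=56 S1=20 S2=31 S3=22 S4=31 blocked=[]
Op 11: conn=40 S1=20 S2=31 S3=6 S4=31 blocked=[]
Op 12: conn=57 S1=20 S2=31 S3=6 S4=31 blocked=[]
Op 13: conn=47 S1=20 S2=31 S3=-4 S4=31 blocked=[3]
Op 14: conn=38 S1=11 S2=31 S3=-4 S4=31 blocked=[3]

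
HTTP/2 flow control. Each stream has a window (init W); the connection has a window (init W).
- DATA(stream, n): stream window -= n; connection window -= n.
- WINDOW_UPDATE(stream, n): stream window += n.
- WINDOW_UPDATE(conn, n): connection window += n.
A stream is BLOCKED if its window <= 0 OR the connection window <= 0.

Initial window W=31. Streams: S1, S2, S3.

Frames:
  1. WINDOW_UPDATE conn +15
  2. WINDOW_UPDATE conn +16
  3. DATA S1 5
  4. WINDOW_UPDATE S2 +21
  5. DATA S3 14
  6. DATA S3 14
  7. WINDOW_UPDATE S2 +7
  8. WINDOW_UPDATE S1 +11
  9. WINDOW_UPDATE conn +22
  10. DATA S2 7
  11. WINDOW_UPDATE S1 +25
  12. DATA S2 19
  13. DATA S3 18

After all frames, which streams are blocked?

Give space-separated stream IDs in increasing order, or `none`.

Answer: S3

Derivation:
Op 1: conn=46 S1=31 S2=31 S3=31 blocked=[]
Op 2: conn=62 S1=31 S2=31 S3=31 blocked=[]
Op 3: conn=57 S1=26 S2=31 S3=31 blocked=[]
Op 4: conn=57 S1=26 S2=52 S3=31 blocked=[]
Op 5: conn=43 S1=26 S2=52 S3=17 blocked=[]
Op 6: conn=29 S1=26 S2=52 S3=3 blocked=[]
Op 7: conn=29 S1=26 S2=59 S3=3 blocked=[]
Op 8: conn=29 S1=37 S2=59 S3=3 blocked=[]
Op 9: conn=51 S1=37 S2=59 S3=3 blocked=[]
Op 10: conn=44 S1=37 S2=52 S3=3 blocked=[]
Op 11: conn=44 S1=62 S2=52 S3=3 blocked=[]
Op 12: conn=25 S1=62 S2=33 S3=3 blocked=[]
Op 13: conn=7 S1=62 S2=33 S3=-15 blocked=[3]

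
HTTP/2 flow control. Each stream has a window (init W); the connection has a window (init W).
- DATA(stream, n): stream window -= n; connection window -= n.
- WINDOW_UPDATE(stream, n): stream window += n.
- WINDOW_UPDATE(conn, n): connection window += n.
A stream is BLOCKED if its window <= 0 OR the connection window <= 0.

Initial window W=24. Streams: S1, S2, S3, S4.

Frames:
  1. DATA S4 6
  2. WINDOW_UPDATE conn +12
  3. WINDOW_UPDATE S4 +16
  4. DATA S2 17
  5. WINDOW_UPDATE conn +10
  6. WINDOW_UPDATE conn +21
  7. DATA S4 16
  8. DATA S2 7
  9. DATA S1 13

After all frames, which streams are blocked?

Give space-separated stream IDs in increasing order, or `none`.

Op 1: conn=18 S1=24 S2=24 S3=24 S4=18 blocked=[]
Op 2: conn=30 S1=24 S2=24 S3=24 S4=18 blocked=[]
Op 3: conn=30 S1=24 S2=24 S3=24 S4=34 blocked=[]
Op 4: conn=13 S1=24 S2=7 S3=24 S4=34 blocked=[]
Op 5: conn=23 S1=24 S2=7 S3=24 S4=34 blocked=[]
Op 6: conn=44 S1=24 S2=7 S3=24 S4=34 blocked=[]
Op 7: conn=28 S1=24 S2=7 S3=24 S4=18 blocked=[]
Op 8: conn=21 S1=24 S2=0 S3=24 S4=18 blocked=[2]
Op 9: conn=8 S1=11 S2=0 S3=24 S4=18 blocked=[2]

Answer: S2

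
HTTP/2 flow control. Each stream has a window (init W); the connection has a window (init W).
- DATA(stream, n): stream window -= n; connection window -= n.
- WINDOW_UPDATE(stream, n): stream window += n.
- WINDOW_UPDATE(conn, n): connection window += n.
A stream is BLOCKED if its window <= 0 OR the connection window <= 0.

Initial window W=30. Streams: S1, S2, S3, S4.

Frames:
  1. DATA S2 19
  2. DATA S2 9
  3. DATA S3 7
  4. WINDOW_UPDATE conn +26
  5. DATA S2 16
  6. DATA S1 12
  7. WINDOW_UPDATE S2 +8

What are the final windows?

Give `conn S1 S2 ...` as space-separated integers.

Op 1: conn=11 S1=30 S2=11 S3=30 S4=30 blocked=[]
Op 2: conn=2 S1=30 S2=2 S3=30 S4=30 blocked=[]
Op 3: conn=-5 S1=30 S2=2 S3=23 S4=30 blocked=[1, 2, 3, 4]
Op 4: conn=21 S1=30 S2=2 S3=23 S4=30 blocked=[]
Op 5: conn=5 S1=30 S2=-14 S3=23 S4=30 blocked=[2]
Op 6: conn=-7 S1=18 S2=-14 S3=23 S4=30 blocked=[1, 2, 3, 4]
Op 7: conn=-7 S1=18 S2=-6 S3=23 S4=30 blocked=[1, 2, 3, 4]

Answer: -7 18 -6 23 30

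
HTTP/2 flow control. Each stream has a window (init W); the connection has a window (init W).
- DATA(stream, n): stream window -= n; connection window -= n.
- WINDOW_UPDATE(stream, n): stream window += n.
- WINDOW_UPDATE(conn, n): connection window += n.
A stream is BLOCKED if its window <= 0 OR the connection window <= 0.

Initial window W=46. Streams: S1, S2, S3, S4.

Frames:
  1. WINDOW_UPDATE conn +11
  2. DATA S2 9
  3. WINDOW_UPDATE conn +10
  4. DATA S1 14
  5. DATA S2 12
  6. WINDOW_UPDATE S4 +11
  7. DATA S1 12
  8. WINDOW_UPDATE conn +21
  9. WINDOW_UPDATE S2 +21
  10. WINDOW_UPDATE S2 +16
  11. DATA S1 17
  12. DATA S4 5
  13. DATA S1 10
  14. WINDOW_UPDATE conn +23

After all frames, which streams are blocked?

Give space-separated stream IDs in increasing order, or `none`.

Answer: S1

Derivation:
Op 1: conn=57 S1=46 S2=46 S3=46 S4=46 blocked=[]
Op 2: conn=48 S1=46 S2=37 S3=46 S4=46 blocked=[]
Op 3: conn=58 S1=46 S2=37 S3=46 S4=46 blocked=[]
Op 4: conn=44 S1=32 S2=37 S3=46 S4=46 blocked=[]
Op 5: conn=32 S1=32 S2=25 S3=46 S4=46 blocked=[]
Op 6: conn=32 S1=32 S2=25 S3=46 S4=57 blocked=[]
Op 7: conn=20 S1=20 S2=25 S3=46 S4=57 blocked=[]
Op 8: conn=41 S1=20 S2=25 S3=46 S4=57 blocked=[]
Op 9: conn=41 S1=20 S2=46 S3=46 S4=57 blocked=[]
Op 10: conn=41 S1=20 S2=62 S3=46 S4=57 blocked=[]
Op 11: conn=24 S1=3 S2=62 S3=46 S4=57 blocked=[]
Op 12: conn=19 S1=3 S2=62 S3=46 S4=52 blocked=[]
Op 13: conn=9 S1=-7 S2=62 S3=46 S4=52 blocked=[1]
Op 14: conn=32 S1=-7 S2=62 S3=46 S4=52 blocked=[1]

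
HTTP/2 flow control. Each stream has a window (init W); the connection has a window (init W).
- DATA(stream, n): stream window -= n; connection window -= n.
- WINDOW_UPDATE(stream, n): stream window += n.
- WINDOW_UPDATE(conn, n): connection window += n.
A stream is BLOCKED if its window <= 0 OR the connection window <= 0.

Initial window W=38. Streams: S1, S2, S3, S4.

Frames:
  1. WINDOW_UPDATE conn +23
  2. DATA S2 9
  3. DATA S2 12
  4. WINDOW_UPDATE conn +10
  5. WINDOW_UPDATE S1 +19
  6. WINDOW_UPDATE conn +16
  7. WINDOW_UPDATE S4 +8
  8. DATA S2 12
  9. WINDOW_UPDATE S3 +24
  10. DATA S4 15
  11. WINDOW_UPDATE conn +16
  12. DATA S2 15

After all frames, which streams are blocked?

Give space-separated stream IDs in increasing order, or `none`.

Answer: S2

Derivation:
Op 1: conn=61 S1=38 S2=38 S3=38 S4=38 blocked=[]
Op 2: conn=52 S1=38 S2=29 S3=38 S4=38 blocked=[]
Op 3: conn=40 S1=38 S2=17 S3=38 S4=38 blocked=[]
Op 4: conn=50 S1=38 S2=17 S3=38 S4=38 blocked=[]
Op 5: conn=50 S1=57 S2=17 S3=38 S4=38 blocked=[]
Op 6: conn=66 S1=57 S2=17 S3=38 S4=38 blocked=[]
Op 7: conn=66 S1=57 S2=17 S3=38 S4=46 blocked=[]
Op 8: conn=54 S1=57 S2=5 S3=38 S4=46 blocked=[]
Op 9: conn=54 S1=57 S2=5 S3=62 S4=46 blocked=[]
Op 10: conn=39 S1=57 S2=5 S3=62 S4=31 blocked=[]
Op 11: conn=55 S1=57 S2=5 S3=62 S4=31 blocked=[]
Op 12: conn=40 S1=57 S2=-10 S3=62 S4=31 blocked=[2]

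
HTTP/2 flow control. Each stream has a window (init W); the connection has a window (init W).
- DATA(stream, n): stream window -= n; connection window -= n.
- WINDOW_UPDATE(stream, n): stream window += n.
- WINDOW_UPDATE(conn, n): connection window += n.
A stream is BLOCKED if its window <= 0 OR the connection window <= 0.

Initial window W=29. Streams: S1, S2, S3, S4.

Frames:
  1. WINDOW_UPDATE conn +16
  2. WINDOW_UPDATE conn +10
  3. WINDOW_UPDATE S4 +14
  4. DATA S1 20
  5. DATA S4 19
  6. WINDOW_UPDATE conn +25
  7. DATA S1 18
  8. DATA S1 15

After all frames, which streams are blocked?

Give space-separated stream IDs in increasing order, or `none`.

Answer: S1

Derivation:
Op 1: conn=45 S1=29 S2=29 S3=29 S4=29 blocked=[]
Op 2: conn=55 S1=29 S2=29 S3=29 S4=29 blocked=[]
Op 3: conn=55 S1=29 S2=29 S3=29 S4=43 blocked=[]
Op 4: conn=35 S1=9 S2=29 S3=29 S4=43 blocked=[]
Op 5: conn=16 S1=9 S2=29 S3=29 S4=24 blocked=[]
Op 6: conn=41 S1=9 S2=29 S3=29 S4=24 blocked=[]
Op 7: conn=23 S1=-9 S2=29 S3=29 S4=24 blocked=[1]
Op 8: conn=8 S1=-24 S2=29 S3=29 S4=24 blocked=[1]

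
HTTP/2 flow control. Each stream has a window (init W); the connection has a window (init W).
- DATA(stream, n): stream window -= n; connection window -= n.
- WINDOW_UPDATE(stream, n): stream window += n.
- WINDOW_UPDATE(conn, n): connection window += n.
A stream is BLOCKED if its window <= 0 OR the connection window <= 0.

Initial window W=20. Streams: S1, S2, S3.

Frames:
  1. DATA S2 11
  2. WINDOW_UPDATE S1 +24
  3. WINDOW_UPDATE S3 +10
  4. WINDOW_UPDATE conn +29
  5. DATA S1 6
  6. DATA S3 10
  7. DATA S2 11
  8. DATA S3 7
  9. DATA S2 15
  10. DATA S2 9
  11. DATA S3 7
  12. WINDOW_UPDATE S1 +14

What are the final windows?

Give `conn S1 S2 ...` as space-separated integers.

Answer: -27 52 -26 6

Derivation:
Op 1: conn=9 S1=20 S2=9 S3=20 blocked=[]
Op 2: conn=9 S1=44 S2=9 S3=20 blocked=[]
Op 3: conn=9 S1=44 S2=9 S3=30 blocked=[]
Op 4: conn=38 S1=44 S2=9 S3=30 blocked=[]
Op 5: conn=32 S1=38 S2=9 S3=30 blocked=[]
Op 6: conn=22 S1=38 S2=9 S3=20 blocked=[]
Op 7: conn=11 S1=38 S2=-2 S3=20 blocked=[2]
Op 8: conn=4 S1=38 S2=-2 S3=13 blocked=[2]
Op 9: conn=-11 S1=38 S2=-17 S3=13 blocked=[1, 2, 3]
Op 10: conn=-20 S1=38 S2=-26 S3=13 blocked=[1, 2, 3]
Op 11: conn=-27 S1=38 S2=-26 S3=6 blocked=[1, 2, 3]
Op 12: conn=-27 S1=52 S2=-26 S3=6 blocked=[1, 2, 3]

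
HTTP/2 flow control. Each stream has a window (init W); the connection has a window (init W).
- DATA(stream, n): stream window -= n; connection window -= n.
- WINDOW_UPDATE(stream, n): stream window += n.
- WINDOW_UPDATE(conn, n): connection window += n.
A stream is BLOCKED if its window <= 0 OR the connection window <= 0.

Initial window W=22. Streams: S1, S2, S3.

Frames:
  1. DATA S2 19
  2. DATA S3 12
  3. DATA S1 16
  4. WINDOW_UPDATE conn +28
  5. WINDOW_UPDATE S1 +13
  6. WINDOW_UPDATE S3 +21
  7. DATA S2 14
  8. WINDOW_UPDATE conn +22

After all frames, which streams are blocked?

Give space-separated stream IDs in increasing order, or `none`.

Op 1: conn=3 S1=22 S2=3 S3=22 blocked=[]
Op 2: conn=-9 S1=22 S2=3 S3=10 blocked=[1, 2, 3]
Op 3: conn=-25 S1=6 S2=3 S3=10 blocked=[1, 2, 3]
Op 4: conn=3 S1=6 S2=3 S3=10 blocked=[]
Op 5: conn=3 S1=19 S2=3 S3=10 blocked=[]
Op 6: conn=3 S1=19 S2=3 S3=31 blocked=[]
Op 7: conn=-11 S1=19 S2=-11 S3=31 blocked=[1, 2, 3]
Op 8: conn=11 S1=19 S2=-11 S3=31 blocked=[2]

Answer: S2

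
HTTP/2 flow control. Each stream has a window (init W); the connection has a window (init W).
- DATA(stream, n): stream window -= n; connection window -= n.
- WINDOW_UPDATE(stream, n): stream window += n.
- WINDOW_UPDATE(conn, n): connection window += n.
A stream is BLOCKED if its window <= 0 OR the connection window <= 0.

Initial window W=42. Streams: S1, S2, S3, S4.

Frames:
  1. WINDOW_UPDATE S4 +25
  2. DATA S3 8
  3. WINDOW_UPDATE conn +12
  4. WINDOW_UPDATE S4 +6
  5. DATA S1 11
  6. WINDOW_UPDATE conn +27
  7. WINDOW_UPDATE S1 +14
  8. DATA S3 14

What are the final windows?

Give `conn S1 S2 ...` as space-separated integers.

Answer: 48 45 42 20 73

Derivation:
Op 1: conn=42 S1=42 S2=42 S3=42 S4=67 blocked=[]
Op 2: conn=34 S1=42 S2=42 S3=34 S4=67 blocked=[]
Op 3: conn=46 S1=42 S2=42 S3=34 S4=67 blocked=[]
Op 4: conn=46 S1=42 S2=42 S3=34 S4=73 blocked=[]
Op 5: conn=35 S1=31 S2=42 S3=34 S4=73 blocked=[]
Op 6: conn=62 S1=31 S2=42 S3=34 S4=73 blocked=[]
Op 7: conn=62 S1=45 S2=42 S3=34 S4=73 blocked=[]
Op 8: conn=48 S1=45 S2=42 S3=20 S4=73 blocked=[]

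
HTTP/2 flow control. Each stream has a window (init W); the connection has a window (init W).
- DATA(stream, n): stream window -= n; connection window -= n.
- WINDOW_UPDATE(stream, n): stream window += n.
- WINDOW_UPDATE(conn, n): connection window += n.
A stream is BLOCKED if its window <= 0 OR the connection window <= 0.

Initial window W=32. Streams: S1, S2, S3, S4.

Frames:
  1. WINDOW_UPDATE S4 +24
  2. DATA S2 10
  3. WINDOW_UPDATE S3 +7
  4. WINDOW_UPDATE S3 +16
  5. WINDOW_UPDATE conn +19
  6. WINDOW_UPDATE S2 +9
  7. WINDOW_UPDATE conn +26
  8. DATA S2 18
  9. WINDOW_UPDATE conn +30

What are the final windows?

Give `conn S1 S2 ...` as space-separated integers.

Op 1: conn=32 S1=32 S2=32 S3=32 S4=56 blocked=[]
Op 2: conn=22 S1=32 S2=22 S3=32 S4=56 blocked=[]
Op 3: conn=22 S1=32 S2=22 S3=39 S4=56 blocked=[]
Op 4: conn=22 S1=32 S2=22 S3=55 S4=56 blocked=[]
Op 5: conn=41 S1=32 S2=22 S3=55 S4=56 blocked=[]
Op 6: conn=41 S1=32 S2=31 S3=55 S4=56 blocked=[]
Op 7: conn=67 S1=32 S2=31 S3=55 S4=56 blocked=[]
Op 8: conn=49 S1=32 S2=13 S3=55 S4=56 blocked=[]
Op 9: conn=79 S1=32 S2=13 S3=55 S4=56 blocked=[]

Answer: 79 32 13 55 56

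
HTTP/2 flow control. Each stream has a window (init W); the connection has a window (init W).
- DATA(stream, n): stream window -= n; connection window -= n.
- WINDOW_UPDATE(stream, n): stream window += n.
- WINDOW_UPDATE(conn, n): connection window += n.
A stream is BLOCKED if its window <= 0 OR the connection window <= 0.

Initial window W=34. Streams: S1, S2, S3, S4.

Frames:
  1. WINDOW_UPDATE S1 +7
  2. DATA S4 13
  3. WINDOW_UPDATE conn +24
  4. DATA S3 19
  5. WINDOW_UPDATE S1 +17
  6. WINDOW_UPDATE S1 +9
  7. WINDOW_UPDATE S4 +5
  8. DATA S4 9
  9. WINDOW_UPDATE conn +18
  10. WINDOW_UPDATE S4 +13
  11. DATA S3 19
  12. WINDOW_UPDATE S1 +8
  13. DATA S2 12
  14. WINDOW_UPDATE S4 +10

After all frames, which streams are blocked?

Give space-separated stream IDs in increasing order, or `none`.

Op 1: conn=34 S1=41 S2=34 S3=34 S4=34 blocked=[]
Op 2: conn=21 S1=41 S2=34 S3=34 S4=21 blocked=[]
Op 3: conn=45 S1=41 S2=34 S3=34 S4=21 blocked=[]
Op 4: conn=26 S1=41 S2=34 S3=15 S4=21 blocked=[]
Op 5: conn=26 S1=58 S2=34 S3=15 S4=21 blocked=[]
Op 6: conn=26 S1=67 S2=34 S3=15 S4=21 blocked=[]
Op 7: conn=26 S1=67 S2=34 S3=15 S4=26 blocked=[]
Op 8: conn=17 S1=67 S2=34 S3=15 S4=17 blocked=[]
Op 9: conn=35 S1=67 S2=34 S3=15 S4=17 blocked=[]
Op 10: conn=35 S1=67 S2=34 S3=15 S4=30 blocked=[]
Op 11: conn=16 S1=67 S2=34 S3=-4 S4=30 blocked=[3]
Op 12: conn=16 S1=75 S2=34 S3=-4 S4=30 blocked=[3]
Op 13: conn=4 S1=75 S2=22 S3=-4 S4=30 blocked=[3]
Op 14: conn=4 S1=75 S2=22 S3=-4 S4=40 blocked=[3]

Answer: S3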